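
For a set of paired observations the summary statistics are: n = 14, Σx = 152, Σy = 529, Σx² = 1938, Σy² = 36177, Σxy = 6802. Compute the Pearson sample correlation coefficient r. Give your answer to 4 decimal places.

S_xy = nΣxy − ΣxΣy = 14·6802 − 152·529 = 95228 − 80408 = 14820
S_xx = nΣx² − (Σx)² = 14·1938 − 152² = 27132 − 23104 = 4028
S_yy = nΣy² − (Σy)² = 14·36177 − 529² = 506478 − 279841 = 226637
r = S_xy / √(S_xx·S_yy) = 14820 / √(4028·226637) = 14820 / √912893836 = 14820 / 30214.1331 = 0.4905

0.4905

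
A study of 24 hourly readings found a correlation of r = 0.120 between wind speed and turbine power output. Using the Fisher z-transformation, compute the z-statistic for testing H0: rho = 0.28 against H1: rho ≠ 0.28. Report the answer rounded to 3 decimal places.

-0.766

z_r = atanh(0.120) = 0.120581,  z_0 = atanh(0.28) = 0.287682
SE = 1/√(n−3) = 1/√21 = 0.218218
z = (z_r − z_0)/SE = (0.120581 − 0.287682) / 0.218218 = -0.167101 / 0.218218 = -0.766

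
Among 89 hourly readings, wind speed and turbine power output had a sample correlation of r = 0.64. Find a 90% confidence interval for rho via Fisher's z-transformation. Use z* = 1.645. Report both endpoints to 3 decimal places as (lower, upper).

Fisher z: z_r = atanh(r) = ½·ln((1+0.64)/(1−0.64)) = 0.758174
SE(z) = 1/√(n−3) = 1/√86 = 0.107833
90% ⇒ z* = 1.645; margin = 1.645·0.107833 = 0.177385
CI on z-scale: (0.580789, 0.935559)
Back-transform: tanh(0.580789) = 0.523239, tanh(0.935559) = 0.733175

(0.523, 0.733)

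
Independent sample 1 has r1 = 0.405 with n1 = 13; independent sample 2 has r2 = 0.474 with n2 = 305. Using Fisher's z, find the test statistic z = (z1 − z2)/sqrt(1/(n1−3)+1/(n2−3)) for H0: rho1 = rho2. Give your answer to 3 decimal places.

z1 = atanh(0.405) = 0.429616,  z2 = atanh(0.474) = 0.515217
SE = √(1/(n1−3) + 1/(n2−3)) = √(1/10 + 1/302) = √(0.1000000 + 0.0033113) = √0.1033113 = 0.321421
z = (z1 − z2)/SE = (0.429616 − 0.515217) / 0.321421 = -0.085601 / 0.321421 = -0.266

-0.266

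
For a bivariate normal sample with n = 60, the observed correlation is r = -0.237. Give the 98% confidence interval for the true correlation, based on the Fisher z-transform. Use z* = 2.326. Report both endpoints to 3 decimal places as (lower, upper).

Fisher z: z_r = atanh(r) = ½·ln((1+(-0.237))/(1−(-0.237))) = -0.241593
SE(z) = 1/√(n−3) = 1/√57 = 0.132453
98% ⇒ z* = 2.326; margin = 2.326·0.132453 = 0.308086
CI on z-scale: (-0.549679, 0.066493)
Back-transform: tanh(-0.549679) = -0.500280, tanh(0.066493) = 0.066395

(-0.500, 0.066)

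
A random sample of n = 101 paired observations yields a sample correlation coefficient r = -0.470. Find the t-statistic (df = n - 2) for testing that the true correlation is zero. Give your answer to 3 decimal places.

-5.298

1 − r² = 1 − 0.220900 = 0.779100;  √(1−r²) = 0.882666
√(n−2) = √99 = 9.949874
t = r·√(n−2)/√(1−r²) = -0.470 · 9.949874 / 0.882666 = -5.298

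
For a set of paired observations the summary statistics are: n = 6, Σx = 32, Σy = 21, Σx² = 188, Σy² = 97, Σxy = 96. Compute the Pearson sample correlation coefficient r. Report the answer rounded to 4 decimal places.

S_xy = nΣxy − ΣxΣy = 6·96 − 32·21 = 576 − 672 = -96
S_xx = nΣx² − (Σx)² = 6·188 − 32² = 1128 − 1024 = 104
S_yy = nΣy² − (Σy)² = 6·97 − 21² = 582 − 441 = 141
r = S_xy / √(S_xx·S_yy) = -96 / √(104·141) = -96 / √14664 = -96 / 121.0950 = -0.7928

-0.7928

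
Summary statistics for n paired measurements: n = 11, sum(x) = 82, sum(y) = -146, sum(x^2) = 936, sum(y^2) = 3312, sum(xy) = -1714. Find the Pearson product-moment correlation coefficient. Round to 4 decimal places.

-0.9366

S_xy = nΣxy − ΣxΣy = 11·(-1714) − 82·(-146) = -18854 − (-11972) = -6882
S_xx = nΣx² − (Σx)² = 11·936 − 82² = 10296 − 6724 = 3572
S_yy = nΣy² − (Σy)² = 11·3312 − (-146)² = 36432 − 21316 = 15116
r = S_xy / √(S_xx·S_yy) = -6882 / √(3572·15116) = -6882 / √53994352 = -6882 / 7348.0849 = -0.9366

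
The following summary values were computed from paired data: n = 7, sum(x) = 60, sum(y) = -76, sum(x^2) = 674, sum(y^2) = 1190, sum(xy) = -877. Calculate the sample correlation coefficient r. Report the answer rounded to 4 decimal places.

S_xy = nΣxy − ΣxΣy = 7·(-877) − 60·(-76) = -6139 − (-4560) = -1579
S_xx = nΣx² − (Σx)² = 7·674 − 60² = 4718 − 3600 = 1118
S_yy = nΣy² − (Σy)² = 7·1190 − (-76)² = 8330 − 5776 = 2554
r = S_xy / √(S_xx·S_yy) = -1579 / √(1118·2554) = -1579 / √2855372 = -1579 / 1689.7846 = -0.9344

-0.9344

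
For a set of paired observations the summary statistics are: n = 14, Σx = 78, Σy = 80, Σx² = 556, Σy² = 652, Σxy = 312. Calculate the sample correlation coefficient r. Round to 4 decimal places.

-0.8693

S_xy = nΣxy − ΣxΣy = 14·312 − 78·80 = 4368 − 6240 = -1872
S_xx = nΣx² − (Σx)² = 14·556 − 78² = 7784 − 6084 = 1700
S_yy = nΣy² − (Σy)² = 14·652 − 80² = 9128 − 6400 = 2728
r = S_xy / √(S_xx·S_yy) = -1872 / √(1700·2728) = -1872 / √4637600 = -1872 / 2153.5088 = -0.8693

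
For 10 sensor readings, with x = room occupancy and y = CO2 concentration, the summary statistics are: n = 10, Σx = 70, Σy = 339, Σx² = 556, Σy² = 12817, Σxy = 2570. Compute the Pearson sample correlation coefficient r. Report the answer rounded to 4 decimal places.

0.6662

S_xy = nΣxy − ΣxΣy = 10·2570 − 70·339 = 25700 − 23730 = 1970
S_xx = nΣx² − (Σx)² = 10·556 − 70² = 5560 − 4900 = 660
S_yy = nΣy² − (Σy)² = 10·12817 − 339² = 128170 − 114921 = 13249
r = S_xy / √(S_xx·S_yy) = 1970 / √(660·13249) = 1970 / √8744340 = 1970 / 2957.0830 = 0.6662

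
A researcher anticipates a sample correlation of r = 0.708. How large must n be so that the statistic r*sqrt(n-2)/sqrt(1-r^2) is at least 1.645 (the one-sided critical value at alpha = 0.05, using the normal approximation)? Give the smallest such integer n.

5

Need r·√(n−2)/√(1−r²) ≥ 1.645
√(n−2) ≥ 1.645·√(1−0.501264) / 0.708 = 1.645·0.706212 / 0.708 = 1.6408
n−2 ≥ 2.6922  ⇒  n ≥ 4.6922
Smallest integer n = 5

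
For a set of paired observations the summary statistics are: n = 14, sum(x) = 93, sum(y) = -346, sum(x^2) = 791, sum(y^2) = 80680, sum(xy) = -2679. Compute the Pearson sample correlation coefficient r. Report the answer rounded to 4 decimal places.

Numerator: nΣxy − (Σx)(Σy) = 14·(-2679) − (93)(-346) = -5328
Denominator: √[(nΣx²−(Σx)²)(nΣy²−(Σy)²)]
  nΣx²−(Σx)² = 14·791 − 8649 = 2425;  nΣy²−(Σy)² = 14·80680 − 119716 = 1009804
  √(2425·1009804) = √2448774700 = 49485.0957
r = -5328 / 49485.0957 = -0.1077

-0.1077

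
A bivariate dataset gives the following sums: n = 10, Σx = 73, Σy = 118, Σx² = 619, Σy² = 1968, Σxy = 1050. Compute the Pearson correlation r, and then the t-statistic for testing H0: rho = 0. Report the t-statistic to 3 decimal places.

S_xy = nΣxy − ΣxΣy = 10·1050 − 73·118 = 10500 − 8614 = 1886
S_xx = nΣx² − (Σx)² = 10·619 − 73² = 6190 − 5329 = 861
S_yy = nΣy² − (Σy)² = 10·1968 − 118² = 19680 − 13924 = 5756
r = S_xy / √(S_xx·S_yy) = 1886 / √(861·5756) = 1886 / √4955916 = 1886 / 2226.1887 = 0.8472
t = r·√(n−2)/√(1−r²) = 0.8472·√8 / √(1−0.717748) = 2.396243 / 0.531274 = 4.510

4.510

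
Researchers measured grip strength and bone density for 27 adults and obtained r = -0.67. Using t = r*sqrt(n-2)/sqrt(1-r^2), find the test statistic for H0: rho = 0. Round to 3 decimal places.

t = r·√(n−2) / √(1−r²) with r = -0.67, n = 27
  = -0.67·√25 / √(1 − 0.4489)
  = -0.67·5.000000 / 0.742361
  = -3.350000 / 0.742361 = -4.513

-4.513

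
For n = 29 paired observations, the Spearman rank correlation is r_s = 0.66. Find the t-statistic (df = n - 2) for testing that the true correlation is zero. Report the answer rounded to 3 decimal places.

t = r_s·√(n−2) / √(1−r_s²) with r_s = 0.66, n = 29
  = 0.66·√27 / √(1 − 0.4356)
  = 0.66·5.196152 / 0.751266
  = 3.429460 / 0.751266 = 4.565

4.565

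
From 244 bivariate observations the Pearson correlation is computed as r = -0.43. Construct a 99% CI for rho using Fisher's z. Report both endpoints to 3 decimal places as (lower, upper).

(-0.555, -0.286)

Fisher z: z_r = atanh(r) = ½·ln((1+(-0.43))/(1−(-0.43))) = -0.459897
SE(z) = 1/√(n−3) = 1/√241 = 0.064416
99% ⇒ z* = 2.576; margin = 2.576·0.064416 = 0.165936
CI on z-scale: (-0.625833, -0.293961)
Back-transform: tanh(-0.625833) = -0.555176, tanh(-0.293961) = -0.285776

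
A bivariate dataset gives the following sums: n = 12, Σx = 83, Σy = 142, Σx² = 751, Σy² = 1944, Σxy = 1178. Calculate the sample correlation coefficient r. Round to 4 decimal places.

Numerator: nΣxy − (Σx)(Σy) = 12·1178 − (83)(142) = 2350
Denominator: √[(nΣx²−(Σx)²)(nΣy²−(Σy)²)]
  nΣx²−(Σx)² = 12·751 − 6889 = 2123;  nΣy²−(Σy)² = 12·1944 − 20164 = 3164
  √(2123·3164) = √6717172 = 2591.7508
r = 2350 / 2591.7508 = 0.9067

0.9067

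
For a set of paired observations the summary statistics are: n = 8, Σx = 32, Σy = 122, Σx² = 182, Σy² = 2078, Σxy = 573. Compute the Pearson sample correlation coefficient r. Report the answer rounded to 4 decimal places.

0.7843

S_xy = nΣxy − ΣxΣy = 8·573 − 32·122 = 4584 − 3904 = 680
S_xx = nΣx² − (Σx)² = 8·182 − 32² = 1456 − 1024 = 432
S_yy = nΣy² − (Σy)² = 8·2078 − 122² = 16624 − 14884 = 1740
r = S_xy / √(S_xx·S_yy) = 680 / √(432·1740) = 680 / √751680 = 680 / 866.9948 = 0.7843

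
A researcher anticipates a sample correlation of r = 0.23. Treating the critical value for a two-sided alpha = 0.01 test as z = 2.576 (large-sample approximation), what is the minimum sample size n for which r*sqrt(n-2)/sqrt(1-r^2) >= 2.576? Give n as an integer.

Need r·√(n−2)/√(1−r²) ≥ 2.576
√(n−2) ≥ 2.576·√(1−0.0529) / 0.23 = 2.576·0.973191 / 0.23 = 10.8997
n−2 ≥ 118.8035  ⇒  n ≥ 120.8035
Smallest integer n = 121

121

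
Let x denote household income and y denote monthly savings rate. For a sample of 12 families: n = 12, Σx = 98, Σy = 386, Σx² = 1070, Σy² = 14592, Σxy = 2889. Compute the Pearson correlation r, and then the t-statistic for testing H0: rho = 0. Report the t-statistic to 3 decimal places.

-1.158

S_xy = nΣxy − ΣxΣy = 12·2889 − 98·386 = 34668 − 37828 = -3160
S_xx = nΣx² − (Σx)² = 12·1070 − 98² = 12840 − 9604 = 3236
S_yy = nΣy² − (Σy)² = 12·14592 − 386² = 175104 − 148996 = 26108
r = S_xy / √(S_xx·S_yy) = -3160 / √(3236·26108) = -3160 / √84485488 = -3160 / 9191.5988 = -0.3438
t = r·√(n−2)/√(1−r²) = -0.3438·√10 / √(1−0.118198) = -1.087191 / 0.939043 = -1.158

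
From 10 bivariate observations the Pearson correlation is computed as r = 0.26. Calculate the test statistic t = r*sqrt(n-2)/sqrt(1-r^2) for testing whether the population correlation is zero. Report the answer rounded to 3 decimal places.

t = r·√(n−2) / √(1−r²) with r = 0.26, n = 10
  = 0.26·√8 / √(1 − 0.0676)
  = 0.26·2.828427 / 0.965609
  = 0.735391 / 0.965609 = 0.762

0.762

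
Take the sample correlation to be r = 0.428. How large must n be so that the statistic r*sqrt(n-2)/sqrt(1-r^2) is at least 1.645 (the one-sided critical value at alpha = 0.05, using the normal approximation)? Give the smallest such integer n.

r√(n−2)/√(1−r²) ≥ 1.645  ⇔  n−2 ≥ (1.645)²·(1−r²)/r²
(1−r²)/r² = (1−0.183184)/0.183184 = 4.4590
n ≥ 2 + 2.706025·4.4590 = 2 + 12.0662 = 14.0662
⌈14.0662⌉ = 15

15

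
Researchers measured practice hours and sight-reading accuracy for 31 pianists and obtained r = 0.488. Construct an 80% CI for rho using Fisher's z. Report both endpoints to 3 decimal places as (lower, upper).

(0.283, 0.650)

Fisher z: z_r = atanh(r) = ½·ln((1+0.488)/(1−0.488)) = 0.533432
SE(z) = 1/√(n−3) = 1/√28 = 0.188982
80% ⇒ z* = 1.282; margin = 1.282·0.188982 = 0.242275
CI on z-scale: (0.291157, 0.775707)
Back-transform: tanh(0.291157) = 0.283199, tanh(0.775707) = 0.650236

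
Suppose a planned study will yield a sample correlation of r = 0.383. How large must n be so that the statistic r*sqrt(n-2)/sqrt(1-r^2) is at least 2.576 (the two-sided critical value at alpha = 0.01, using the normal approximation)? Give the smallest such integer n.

Need r·√(n−2)/√(1−r²) ≥ 2.576
√(n−2) ≥ 2.576·√(1−0.146689) / 0.383 = 2.576·0.923748 / 0.383 = 6.2130
n−2 ≥ 38.6014  ⇒  n ≥ 40.6014
Smallest integer n = 41

41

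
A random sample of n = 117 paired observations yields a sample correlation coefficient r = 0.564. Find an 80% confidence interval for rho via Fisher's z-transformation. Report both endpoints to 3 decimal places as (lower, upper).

z_r = atanh(0.564) = 0.638680;  SE = 1/√(n−3) = 1/√114 = 0.093659
z-limits: 0.638680 ± 1.282·0.093659 = 0.638680 ± 0.120071 = [0.518609, 0.758751]
ρ-limits: (tanh 0.518609, tanh 0.758751) = (0.477, 0.640)

(0.477, 0.640)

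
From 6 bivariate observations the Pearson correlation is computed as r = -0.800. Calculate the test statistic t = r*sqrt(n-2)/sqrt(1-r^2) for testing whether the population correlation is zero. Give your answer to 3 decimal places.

1 − r² = 1 − 0.640000 = 0.360000;  √(1−r²) = 0.600000
√(n−2) = √4 = 2.000000
t = r·√(n−2)/√(1−r²) = -0.800 · 2.000000 / 0.600000 = -2.667

-2.667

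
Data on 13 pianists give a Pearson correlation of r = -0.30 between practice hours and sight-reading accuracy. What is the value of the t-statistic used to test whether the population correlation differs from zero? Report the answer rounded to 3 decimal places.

1 − r² = 1 − 0.0900 = 0.9100;  √(1−r²) = 0.953939
√(n−2) = √11 = 3.316625
t = r·√(n−2)/√(1−r²) = -0.30 · 3.316625 / 0.953939 = -1.043

-1.043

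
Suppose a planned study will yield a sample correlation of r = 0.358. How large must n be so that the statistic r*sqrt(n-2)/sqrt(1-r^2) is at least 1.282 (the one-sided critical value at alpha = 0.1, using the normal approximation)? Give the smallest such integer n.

Need r·√(n−2)/√(1−r²) ≥ 1.282
√(n−2) ≥ 1.282·√(1−0.128164) / 0.358 = 1.282·0.933722 / 0.358 = 3.3437
n−2 ≥ 11.1803  ⇒  n ≥ 13.1803
Smallest integer n = 14

14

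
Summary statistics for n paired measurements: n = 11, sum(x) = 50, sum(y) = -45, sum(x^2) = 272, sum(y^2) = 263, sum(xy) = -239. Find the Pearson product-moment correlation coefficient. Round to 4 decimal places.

Numerator: nΣxy − (Σx)(Σy) = 11·(-239) − (50)(-45) = -379
Denominator: √[(nΣx²−(Σx)²)(nΣy²−(Σy)²)]
  nΣx²−(Σx)² = 11·272 − 2500 = 492;  nΣy²−(Σy)² = 11·263 − 2025 = 868
  √(492·868) = √427056 = 653.4952
r = -379 / 653.4952 = -0.5800

-0.5800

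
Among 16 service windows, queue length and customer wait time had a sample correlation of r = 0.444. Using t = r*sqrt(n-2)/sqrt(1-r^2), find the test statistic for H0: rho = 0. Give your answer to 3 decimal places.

1 − r² = 1 − 0.197136 = 0.802864;  √(1−r²) = 0.896027
√(n−2) = √14 = 3.741657
t = r·√(n−2)/√(1−r²) = 0.444 · 3.741657 / 0.896027 = 1.854

1.854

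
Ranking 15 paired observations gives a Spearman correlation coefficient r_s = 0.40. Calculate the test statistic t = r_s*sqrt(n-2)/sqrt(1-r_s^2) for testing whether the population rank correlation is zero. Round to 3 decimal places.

1.574

1 − r_s² = 1 − 0.1600 = 0.8400;  √(1−r_s²) = 0.916515
√(n−2) = √13 = 3.605551
t = r_s·√(n−2)/√(1−r_s²) = 0.40 · 3.605551 / 0.916515 = 1.574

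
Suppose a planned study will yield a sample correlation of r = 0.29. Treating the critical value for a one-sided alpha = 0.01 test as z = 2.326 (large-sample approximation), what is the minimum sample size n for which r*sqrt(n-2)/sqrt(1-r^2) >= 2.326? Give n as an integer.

r√(n−2)/√(1−r²) ≥ 2.326  ⇔  n−2 ≥ (2.326)²·(1−r²)/r²
(1−r²)/r² = (1−0.0841)/0.0841 = 10.8906
n ≥ 2 + 5.410276·10.8906 = 2 + 58.9212 = 60.9212
⌈60.9212⌉ = 61

61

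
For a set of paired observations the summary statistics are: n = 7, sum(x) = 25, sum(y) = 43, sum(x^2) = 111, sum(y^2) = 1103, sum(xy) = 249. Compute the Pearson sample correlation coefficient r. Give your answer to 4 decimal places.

S_xy = nΣxy − ΣxΣy = 7·249 − 25·43 = 1743 − 1075 = 668
S_xx = nΣx² − (Σx)² = 7·111 − 25² = 777 − 625 = 152
S_yy = nΣy² − (Σy)² = 7·1103 − 43² = 7721 − 1849 = 5872
r = S_xy / √(S_xx·S_yy) = 668 / √(152·5872) = 668 / √892544 = 668 / 944.7455 = 0.7071

0.7071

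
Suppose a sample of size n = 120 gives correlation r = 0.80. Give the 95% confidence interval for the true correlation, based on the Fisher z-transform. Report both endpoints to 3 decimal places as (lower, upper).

z_r = atanh(0.80) = 1.098612;  SE = 1/√(n−3) = 1/√117 = 0.092450
z-limits: 1.098612 ± 1.960·0.092450 = 1.098612 ± 0.181202 = [0.917410, 1.279814]
ρ-limits: (tanh 0.917410, tanh 1.279814) = (0.725, 0.856)

(0.725, 0.856)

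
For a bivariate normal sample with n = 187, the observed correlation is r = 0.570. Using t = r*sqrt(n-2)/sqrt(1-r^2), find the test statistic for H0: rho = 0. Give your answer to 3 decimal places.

1 − r² = 1 − 0.324900 = 0.675100;  √(1−r²) = 0.821645
√(n−2) = √185 = 13.601471
t = r·√(n−2)/√(1−r²) = 0.570 · 13.601471 / 0.821645 = 9.436

9.436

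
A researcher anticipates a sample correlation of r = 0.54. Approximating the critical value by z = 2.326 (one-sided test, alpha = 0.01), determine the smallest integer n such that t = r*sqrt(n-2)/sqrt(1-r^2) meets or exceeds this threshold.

Need r·√(n−2)/√(1−r²) ≥ 2.326
√(n−2) ≥ 2.326·√(1−0.2916) / 0.54 = 2.326·0.841665 / 0.54 = 3.6254
n−2 ≥ 13.1435  ⇒  n ≥ 15.1435
Smallest integer n = 16

16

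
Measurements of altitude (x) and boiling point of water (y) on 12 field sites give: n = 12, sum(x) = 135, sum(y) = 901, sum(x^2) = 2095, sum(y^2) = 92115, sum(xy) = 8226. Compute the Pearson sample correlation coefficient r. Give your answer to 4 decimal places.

Numerator: nΣxy − (Σx)(Σy) = 12·8226 − (135)(901) = -22923
Denominator: √[(nΣx²−(Σx)²)(nΣy²−(Σy)²)]
  nΣx²−(Σx)² = 12·2095 − 18225 = 6915;  nΣy²−(Σy)² = 12·92115 − 811801 = 293579
  √(6915·293579) = √2030098785 = 45056.6175
r = -22923 / 45056.6175 = -0.5088

-0.5088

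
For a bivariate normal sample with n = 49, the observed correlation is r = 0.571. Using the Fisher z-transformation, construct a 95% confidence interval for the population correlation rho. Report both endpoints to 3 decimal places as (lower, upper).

(0.345, 0.734)

Fisher z: z_r = atanh(r) = ½·ln((1+0.571)/(1−0.571)) = 0.649005
SE(z) = 1/√(n−3) = 1/√46 = 0.147442
95% ⇒ z* = 1.960; margin = 1.960·0.147442 = 0.288986
CI on z-scale: (0.360019, 0.937991)
Back-transform: tanh(0.360019) = 0.345231, tanh(0.937991) = 0.734298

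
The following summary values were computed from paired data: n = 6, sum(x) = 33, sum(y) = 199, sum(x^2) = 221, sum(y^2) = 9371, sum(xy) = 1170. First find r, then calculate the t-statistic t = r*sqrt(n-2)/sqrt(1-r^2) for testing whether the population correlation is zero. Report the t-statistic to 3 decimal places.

Numerator: nΣxy − (Σx)(Σy) = 6·1170 − (33)(199) = 453
Denominator: √[(nΣx²−(Σx)²)(nΣy²−(Σy)²)]
  nΣx²−(Σx)² = 6·221 − 1089 = 237;  nΣy²−(Σy)² = 6·9371 − 39601 = 16625
  √(237·16625) = √3940125 = 1984.9748
r = 453 / 1984.9748 = 0.2282
t = r·√(n−2)/√(1−r²) = 0.2282·√4 / √(1−0.052075) = 0.456400 / 0.973614 = 0.469

0.469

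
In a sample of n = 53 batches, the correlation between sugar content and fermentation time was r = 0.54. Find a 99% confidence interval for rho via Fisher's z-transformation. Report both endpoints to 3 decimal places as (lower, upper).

(0.235, 0.748)

z_r = atanh(0.54) = 0.604156;  SE = 1/√(n−3) = 1/√50 = 0.141421
z-limits: 0.604156 ± 2.576·0.141421 = 0.604156 ± 0.364300 = [0.239856, 0.968456]
ρ-limits: (tanh 0.239856, tanh 0.968456) = (0.235, 0.748)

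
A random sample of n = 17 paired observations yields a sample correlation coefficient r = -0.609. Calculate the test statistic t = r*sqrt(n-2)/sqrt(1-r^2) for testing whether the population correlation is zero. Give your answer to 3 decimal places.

1 − r² = 1 − 0.370881 = 0.629119;  √(1−r²) = 0.793170
√(n−2) = √15 = 3.872983
t = r·√(n−2)/√(1−r²) = -0.609 · 3.872983 / 0.793170 = -2.974

-2.974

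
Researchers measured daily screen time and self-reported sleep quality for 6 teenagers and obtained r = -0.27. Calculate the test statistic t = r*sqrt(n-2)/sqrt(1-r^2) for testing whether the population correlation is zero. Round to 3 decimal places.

-0.561

1 − r² = 1 − 0.0729 = 0.9271;  √(1−r²) = 0.962860
√(n−2) = √4 = 2.000000
t = r·√(n−2)/√(1−r²) = -0.27 · 2.000000 / 0.962860 = -0.561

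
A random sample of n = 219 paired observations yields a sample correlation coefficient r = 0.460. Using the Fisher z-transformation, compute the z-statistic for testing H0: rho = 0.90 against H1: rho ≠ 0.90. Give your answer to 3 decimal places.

-14.328

Fisher z: atanh(0.460) = 0.497311, atanh(0.90) = 1.472219
z = (z_r − z_0)·√(n−3) = (0.497311 − 1.472219)·√216 = -0.974908 · 14.696938 = -14.328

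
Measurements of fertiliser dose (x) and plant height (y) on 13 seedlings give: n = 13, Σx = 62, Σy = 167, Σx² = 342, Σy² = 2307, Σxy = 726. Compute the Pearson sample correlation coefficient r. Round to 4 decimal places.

S_xy = nΣxy − ΣxΣy = 13·726 − 62·167 = 9438 − 10354 = -916
S_xx = nΣx² − (Σx)² = 13·342 − 62² = 4446 − 3844 = 602
S_yy = nΣy² − (Σy)² = 13·2307 − 167² = 29991 − 27889 = 2102
r = S_xy / √(S_xx·S_yy) = -916 / √(602·2102) = -916 / √1265404 = -916 / 1124.9018 = -0.8143

-0.8143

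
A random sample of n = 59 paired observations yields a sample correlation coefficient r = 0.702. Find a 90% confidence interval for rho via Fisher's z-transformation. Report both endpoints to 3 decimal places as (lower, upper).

Fisher z: z_r = atanh(r) = ½·ln((1+0.702)/(1−0.702)) = 0.871233
SE(z) = 1/√(n−3) = 1/√56 = 0.133631
90% ⇒ z* = 1.645; margin = 1.645·0.133631 = 0.219823
CI on z-scale: (0.651410, 1.091056)
Back-transform: tanh(0.651410) = 0.572618, tanh(1.091056) = 0.797263

(0.573, 0.797)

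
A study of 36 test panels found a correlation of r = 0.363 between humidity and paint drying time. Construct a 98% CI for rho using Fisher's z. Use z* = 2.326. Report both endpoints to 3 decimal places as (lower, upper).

(-0.025, 0.656)

Fisher z: z_r = atanh(r) = ½·ln((1+0.363)/(1−0.363)) = 0.380337
SE(z) = 1/√(n−3) = 1/√33 = 0.174078
98% ⇒ z* = 2.326; margin = 2.326·0.174078 = 0.404905
CI on z-scale: (-0.024568, 0.785242)
Back-transform: tanh(-0.024568) = -0.024563, tanh(0.785242) = 0.655705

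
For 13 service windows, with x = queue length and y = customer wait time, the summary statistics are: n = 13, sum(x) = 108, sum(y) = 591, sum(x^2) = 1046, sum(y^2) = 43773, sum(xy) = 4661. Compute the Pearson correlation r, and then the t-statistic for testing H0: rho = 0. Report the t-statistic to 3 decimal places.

S_xy = nΣxy − ΣxΣy = 13·4661 − 108·591 = 60593 − 63828 = -3235
S_xx = nΣx² − (Σx)² = 13·1046 − 108² = 13598 − 11664 = 1934
S_yy = nΣy² − (Σy)² = 13·43773 − 591² = 569049 − 349281 = 219768
r = S_xy / √(S_xx·S_yy) = -3235 / √(1934·219768) = -3235 / √425031312 = -3235 / 20616.2875 = -0.1569
t = r·√(n−2)/√(1−r²) = -0.1569·√11 / √(1−0.024618) = -0.520378 / 0.987614 = -0.527

-0.527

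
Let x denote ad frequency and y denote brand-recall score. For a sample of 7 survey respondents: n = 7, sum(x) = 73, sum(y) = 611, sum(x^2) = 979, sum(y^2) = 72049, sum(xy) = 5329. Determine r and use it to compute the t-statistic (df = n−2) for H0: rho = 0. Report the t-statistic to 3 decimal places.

-1.349

Numerator: nΣxy − (Σx)(Σy) = 7·5329 − (73)(611) = -7300
Denominator: √[(nΣx²−(Σx)²)(nΣy²−(Σy)²)]
  nΣx²−(Σx)² = 7·979 − 5329 = 1524;  nΣy²−(Σy)² = 7·72049 − 373321 = 131022
  √(1524·131022) = √199677528 = 14130.7299
r = -7300 / 14130.7299 = -0.5166
t = r·√(n−2)/√(1−r²) = -0.5166·√5 / √(1−0.266876) = -1.155153 / 0.856227 = -1.349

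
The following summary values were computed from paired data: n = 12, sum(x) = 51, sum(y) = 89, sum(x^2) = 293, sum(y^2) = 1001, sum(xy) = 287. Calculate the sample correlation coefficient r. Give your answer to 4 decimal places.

S_xy = nΣxy − ΣxΣy = 12·287 − 51·89 = 3444 − 4539 = -1095
S_xx = nΣx² − (Σx)² = 12·293 − 51² = 3516 − 2601 = 915
S_yy = nΣy² − (Σy)² = 12·1001 − 89² = 12012 − 7921 = 4091
r = S_xy / √(S_xx·S_yy) = -1095 / √(915·4091) = -1095 / √3743265 = -1095 / 1934.7519 = -0.5660

-0.5660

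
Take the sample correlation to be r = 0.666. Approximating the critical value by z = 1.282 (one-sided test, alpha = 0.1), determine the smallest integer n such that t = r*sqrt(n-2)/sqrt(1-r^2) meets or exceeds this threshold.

Need r·√(n−2)/√(1−r²) ≥ 1.282
√(n−2) ≥ 1.282·√(1−0.443556) / 0.666 = 1.282·0.745952 / 0.666 = 1.4359
n−2 ≥ 2.0618  ⇒  n ≥ 4.0618
Smallest integer n = 5

5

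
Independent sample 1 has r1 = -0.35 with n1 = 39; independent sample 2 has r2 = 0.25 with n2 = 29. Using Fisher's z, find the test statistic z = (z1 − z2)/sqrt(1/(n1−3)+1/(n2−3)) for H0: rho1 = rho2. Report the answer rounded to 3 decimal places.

z1 = atanh(-0.35) = -0.365444,  z2 = atanh(0.25) = 0.255413
SE = √(1/(n1−3) + 1/(n2−3)) = √(1/36 + 1/26) = √(0.0277778 + 0.0384615) = √0.0662393 = 0.257370
z = (z1 − z2)/SE = (-0.365444 − 0.255413) / 0.257370 = -0.620857 / 0.257370 = -2.412

-2.412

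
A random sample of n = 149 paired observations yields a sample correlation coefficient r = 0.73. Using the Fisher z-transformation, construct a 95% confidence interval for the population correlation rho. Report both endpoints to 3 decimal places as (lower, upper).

(0.645, 0.797)

z_r = atanh(0.73) = 0.928727;  SE = 1/√(n−3) = 1/√146 = 0.082761
z-limits: 0.928727 ± 1.960·0.082761 = 0.928727 ± 0.162212 = [0.766515, 1.090939]
ρ-limits: (tanh 0.766515, tanh 1.090939) = (0.645, 0.797)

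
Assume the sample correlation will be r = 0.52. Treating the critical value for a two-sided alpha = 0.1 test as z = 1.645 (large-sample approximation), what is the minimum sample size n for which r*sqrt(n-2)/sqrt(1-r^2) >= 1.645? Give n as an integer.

10

Need r·√(n−2)/√(1−r²) ≥ 1.645
√(n−2) ≥ 1.645·√(1−0.2704) / 0.52 = 1.645·0.854166 / 0.52 = 2.7021
n−2 ≥ 7.3013  ⇒  n ≥ 9.3013
Smallest integer n = 10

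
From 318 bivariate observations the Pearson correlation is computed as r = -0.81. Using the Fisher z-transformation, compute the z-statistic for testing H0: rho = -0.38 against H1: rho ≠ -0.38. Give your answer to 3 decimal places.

-12.902

Fisher z: atanh(-0.81) = -1.127029, atanh(-0.38) = -0.400060
z = (z_r − z_0)·√(n−3) = (-1.127029 − (-0.400060))·√315 = -0.726969 · 17.748239 = -12.902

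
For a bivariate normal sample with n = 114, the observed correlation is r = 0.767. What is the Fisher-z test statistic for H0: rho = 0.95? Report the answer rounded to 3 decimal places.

z_r = atanh(0.767) = 1.013000,  z_0 = atanh(0.95) = 1.831781
SE = 1/√(n−3) = 1/√111 = 0.094916
z = (z_r − z_0)/SE = (1.013000 − 1.831781) / 0.094916 = -0.818781 / 0.094916 = -8.626

-8.626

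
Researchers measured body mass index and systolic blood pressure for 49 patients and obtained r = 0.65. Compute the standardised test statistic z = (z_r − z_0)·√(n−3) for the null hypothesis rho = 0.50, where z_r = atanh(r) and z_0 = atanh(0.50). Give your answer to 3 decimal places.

1.533

Fisher z: atanh(0.65) = 0.775299, atanh(0.50) = 0.549306
z = (z_r − z_0)·√(n−3) = (0.775299 − 0.549306)·√46 = 0.225993 · 6.782330 = 1.533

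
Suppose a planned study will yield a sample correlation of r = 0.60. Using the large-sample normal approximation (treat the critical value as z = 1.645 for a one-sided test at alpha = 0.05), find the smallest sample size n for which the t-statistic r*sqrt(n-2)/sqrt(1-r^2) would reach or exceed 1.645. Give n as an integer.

7

Need r·√(n−2)/√(1−r²) ≥ 1.645
√(n−2) ≥ 1.645·√(1−0.3600) / 0.60 = 1.645·0.800000 / 0.60 = 2.1933
n−2 ≥ 4.8106  ⇒  n ≥ 6.8106
Smallest integer n = 7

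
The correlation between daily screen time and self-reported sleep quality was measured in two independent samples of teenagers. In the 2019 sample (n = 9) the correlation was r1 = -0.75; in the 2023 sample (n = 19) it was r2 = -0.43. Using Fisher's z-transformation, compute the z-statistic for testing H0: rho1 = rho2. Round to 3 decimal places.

-1.072

z1 = atanh(-0.75) = -0.972955,  z2 = atanh(-0.43) = -0.459897
SE = √(1/(n1−3) + 1/(n2−3)) = √(1/6 + 1/16) = √(0.1666667 + 0.0625000) = √0.2291667 = 0.478714
z = (z1 − z2)/SE = (-0.972955 − (-0.459897)) / 0.478714 = -0.513058 / 0.478714 = -1.072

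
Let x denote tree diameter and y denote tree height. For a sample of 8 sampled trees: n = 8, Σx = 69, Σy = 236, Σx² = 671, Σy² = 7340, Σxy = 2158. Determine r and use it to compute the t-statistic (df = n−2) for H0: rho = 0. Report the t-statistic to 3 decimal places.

S_xy = nΣxy − ΣxΣy = 8·2158 − 69·236 = 17264 − 16284 = 980
S_xx = nΣx² − (Σx)² = 8·671 − 69² = 5368 − 4761 = 607
S_yy = nΣy² − (Σy)² = 8·7340 − 236² = 58720 − 55696 = 3024
r = S_xy / √(S_xx·S_yy) = 980 / √(607·3024) = 980 / √1835568 = 980 / 1354.8314 = 0.7233
t = r·√(n−2)/√(1−r²) = 0.7233·√6 / √(1−0.523163) = 1.771716 / 0.690534 = 2.566

2.566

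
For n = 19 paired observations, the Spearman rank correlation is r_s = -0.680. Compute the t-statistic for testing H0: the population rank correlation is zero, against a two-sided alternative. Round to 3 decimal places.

-3.824

1 − r_s² = 1 − 0.462400 = 0.537600;  √(1−r_s²) = 0.733212
√(n−2) = √17 = 4.123106
t = r_s·√(n−2)/√(1−r_s²) = -0.680 · 4.123106 / 0.733212 = -3.824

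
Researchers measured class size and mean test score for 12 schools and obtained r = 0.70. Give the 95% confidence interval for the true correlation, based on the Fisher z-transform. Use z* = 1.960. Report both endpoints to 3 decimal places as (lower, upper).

(0.211, 0.909)

Fisher z: z_r = atanh(r) = ½·ln((1+0.70)/(1−0.70)) = 0.867301
SE(z) = 1/√(n−3) = 1/√9 = 0.333333
95% ⇒ z* = 1.960; margin = 1.960·0.333333 = 0.653333
CI on z-scale: (0.213968, 1.520634)
Back-transform: tanh(0.213968) = 0.210761, tanh(1.520634) = 0.908808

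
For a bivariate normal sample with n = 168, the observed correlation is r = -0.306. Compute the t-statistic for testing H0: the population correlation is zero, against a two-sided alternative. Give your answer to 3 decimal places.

-4.141

1 − r² = 1 − 0.093636 = 0.906364;  √(1−r²) = 0.952032
√(n−2) = √166 = 12.884099
t = r·√(n−2)/√(1−r²) = -0.306 · 12.884099 / 0.952032 = -4.141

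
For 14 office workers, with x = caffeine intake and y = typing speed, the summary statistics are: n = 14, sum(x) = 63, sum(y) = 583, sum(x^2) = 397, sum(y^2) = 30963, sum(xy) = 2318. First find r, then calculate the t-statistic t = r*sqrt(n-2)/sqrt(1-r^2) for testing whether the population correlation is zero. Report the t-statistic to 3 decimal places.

-1.297

S_xy = nΣxy − ΣxΣy = 14·2318 − 63·583 = 32452 − 36729 = -4277
S_xx = nΣx² − (Σx)² = 14·397 − 63² = 5558 − 3969 = 1589
S_yy = nΣy² − (Σy)² = 14·30963 − 583² = 433482 − 339889 = 93593
r = S_xy / √(S_xx·S_yy) = -4277 / √(1589·93593) = -4277 / √148719277 = -4277 / 12195.0513 = -0.3507
t = r·√(n−2)/√(1−r²) = -0.3507·√12 / √(1−0.122990) = -1.214860 / 0.936488 = -1.297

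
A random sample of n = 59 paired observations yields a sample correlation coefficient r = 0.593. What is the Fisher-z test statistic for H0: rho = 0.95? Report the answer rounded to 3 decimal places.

-8.602

z_r = atanh(0.593) = 0.682281,  z_0 = atanh(0.95) = 1.831781
SE = 1/√(n−3) = 1/√56 = 0.133631
z = (z_r − z_0)/SE = (0.682281 − 1.831781) / 0.133631 = -1.149500 / 0.133631 = -8.602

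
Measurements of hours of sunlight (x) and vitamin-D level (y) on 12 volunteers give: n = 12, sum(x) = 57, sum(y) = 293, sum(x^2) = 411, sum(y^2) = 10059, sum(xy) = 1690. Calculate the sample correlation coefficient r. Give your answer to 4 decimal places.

0.4673

S_xy = nΣxy − ΣxΣy = 12·1690 − 57·293 = 20280 − 16701 = 3579
S_xx = nΣx² − (Σx)² = 12·411 − 57² = 4932 − 3249 = 1683
S_yy = nΣy² − (Σy)² = 12·10059 − 293² = 120708 − 85849 = 34859
r = S_xy / √(S_xx·S_yy) = 3579 / √(1683·34859) = 3579 / √58667697 = 3579 / 7659.4841 = 0.4673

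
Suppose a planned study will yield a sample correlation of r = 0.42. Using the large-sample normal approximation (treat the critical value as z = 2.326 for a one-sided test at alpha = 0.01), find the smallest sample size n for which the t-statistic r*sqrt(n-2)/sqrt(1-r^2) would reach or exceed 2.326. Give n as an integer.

r√(n−2)/√(1−r²) ≥ 2.326  ⇔  n−2 ≥ (2.326)²·(1−r²)/r²
(1−r²)/r² = (1−0.1764)/0.1764 = 4.6689
n ≥ 2 + 5.410276·4.6689 = 2 + 25.2600 = 27.2600
⌈27.2600⌉ = 28

28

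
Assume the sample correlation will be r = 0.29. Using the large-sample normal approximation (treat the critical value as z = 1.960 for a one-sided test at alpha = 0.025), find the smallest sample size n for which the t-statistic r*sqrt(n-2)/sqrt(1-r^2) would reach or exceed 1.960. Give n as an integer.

Need r·√(n−2)/√(1−r²) ≥ 1.960
√(n−2) ≥ 1.960·√(1−0.0841) / 0.29 = 1.960·0.957027 / 0.29 = 6.4682
n−2 ≥ 41.8376  ⇒  n ≥ 43.8376
Smallest integer n = 44

44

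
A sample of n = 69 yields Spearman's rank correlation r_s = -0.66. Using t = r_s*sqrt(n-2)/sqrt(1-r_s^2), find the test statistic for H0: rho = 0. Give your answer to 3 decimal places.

-7.191

t = r_s·√(n−2) / √(1−r_s²) with r_s = -0.66, n = 69
  = -0.66·√67 / √(1 − 0.4356)
  = -0.66·8.185353 / 0.751266
  = -5.402333 / 0.751266 = -7.191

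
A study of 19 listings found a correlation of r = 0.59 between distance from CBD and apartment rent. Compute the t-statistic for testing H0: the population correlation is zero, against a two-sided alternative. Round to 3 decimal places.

3.013

1 − r² = 1 − 0.3481 = 0.6519;  √(1−r²) = 0.807403
√(n−2) = √17 = 4.123106
t = r·√(n−2)/√(1−r²) = 0.59 · 4.123106 / 0.807403 = 3.013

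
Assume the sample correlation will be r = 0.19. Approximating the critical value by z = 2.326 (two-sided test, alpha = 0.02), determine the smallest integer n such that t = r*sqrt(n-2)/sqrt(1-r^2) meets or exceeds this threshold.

Need r·√(n−2)/√(1−r²) ≥ 2.326
√(n−2) ≥ 2.326·√(1−0.0361) / 0.19 = 2.326·0.981784 / 0.19 = 12.0191
n−2 ≥ 144.4588  ⇒  n ≥ 146.4588
Smallest integer n = 147

147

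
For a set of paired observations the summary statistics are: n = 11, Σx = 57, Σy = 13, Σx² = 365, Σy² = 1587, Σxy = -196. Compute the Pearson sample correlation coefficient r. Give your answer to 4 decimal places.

Numerator: nΣxy − (Σx)(Σy) = 11·(-196) − (57)(13) = -2897
Denominator: √[(nΣx²−(Σx)²)(nΣy²−(Σy)²)]
  nΣx²−(Σx)² = 11·365 − 3249 = 766;  nΣy²−(Σy)² = 11·1587 − 169 = 17288
  √(766·17288) = √13242608 = 3639.0394
r = -2897 / 3639.0394 = -0.7961

-0.7961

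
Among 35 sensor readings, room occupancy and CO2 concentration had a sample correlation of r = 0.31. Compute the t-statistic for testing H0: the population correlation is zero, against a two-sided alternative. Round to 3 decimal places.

1.873

t = r·√(n−2) / √(1−r²) with r = 0.31, n = 35
  = 0.31·√33 / √(1 − 0.0961)
  = 0.31·5.744563 / 0.950737
  = 1.780815 / 0.950737 = 1.873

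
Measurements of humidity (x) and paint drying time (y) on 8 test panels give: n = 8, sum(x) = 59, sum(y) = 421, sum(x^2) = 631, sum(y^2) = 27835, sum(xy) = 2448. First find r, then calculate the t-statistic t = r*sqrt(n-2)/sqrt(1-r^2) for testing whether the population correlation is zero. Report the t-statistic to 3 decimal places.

Numerator: nΣxy − (Σx)(Σy) = 8·2448 − (59)(421) = -5255
Denominator: √[(nΣx²−(Σx)²)(nΣy²−(Σy)²)]
  nΣx²−(Σx)² = 8·631 − 3481 = 1567;  nΣy²−(Σy)² = 8·27835 − 177241 = 45439
  √(1567·45439) = √71202913 = 8438.1819
r = -5255 / 8438.1819 = -0.6228
t = r·√(n−2)/√(1−r²) = -0.6228·√6 / √(1−0.387880) = -1.525542 / 0.782381 = -1.950

-1.950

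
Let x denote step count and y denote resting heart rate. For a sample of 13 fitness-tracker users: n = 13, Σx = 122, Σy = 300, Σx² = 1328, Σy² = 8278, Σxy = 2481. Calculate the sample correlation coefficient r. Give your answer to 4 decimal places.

-0.6714

Numerator: nΣxy − (Σx)(Σy) = 13·2481 − (122)(300) = -4347
Denominator: √[(nΣx²−(Σx)²)(nΣy²−(Σy)²)]
  nΣx²−(Σx)² = 13·1328 − 14884 = 2380;  nΣy²−(Σy)² = 13·8278 − 90000 = 17614
  √(2380·17614) = √41921320 = 6474.6676
r = -4347 / 6474.6676 = -0.6714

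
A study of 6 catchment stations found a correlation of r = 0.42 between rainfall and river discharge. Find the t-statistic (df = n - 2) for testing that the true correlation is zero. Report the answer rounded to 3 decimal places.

t = r·√(n−2) / √(1−r²) with r = 0.42, n = 6
  = 0.42·√4 / √(1 − 0.1764)
  = 0.42·2.000000 / 0.907524
  = 0.840000 / 0.907524 = 0.926

0.926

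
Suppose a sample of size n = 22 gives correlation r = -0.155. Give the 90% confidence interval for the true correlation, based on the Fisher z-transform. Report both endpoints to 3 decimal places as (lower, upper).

(-0.488, 0.218)

Fisher z: z_r = atanh(r) = ½·ln((1+(-0.155))/(1−(-0.155))) = -0.156259
SE(z) = 1/√(n−3) = 1/√19 = 0.229416
90% ⇒ z* = 1.645; margin = 1.645·0.229416 = 0.377389
CI on z-scale: (-0.533648, 0.221130)
Back-transform: tanh(-0.533648) = -0.488165, tanh(0.221130) = 0.217595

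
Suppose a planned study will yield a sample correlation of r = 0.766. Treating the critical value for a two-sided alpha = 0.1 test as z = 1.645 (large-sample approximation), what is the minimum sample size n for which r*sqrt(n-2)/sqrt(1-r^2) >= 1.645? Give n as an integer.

4

r√(n−2)/√(1−r²) ≥ 1.645  ⇔  n−2 ≥ (1.645)²·(1−r²)/r²
(1−r²)/r² = (1−0.586756)/0.586756 = 0.7043
n ≥ 2 + 2.706025·0.7043 = 2 + 1.9059 = 3.9059
⌈3.9059⌉ = 4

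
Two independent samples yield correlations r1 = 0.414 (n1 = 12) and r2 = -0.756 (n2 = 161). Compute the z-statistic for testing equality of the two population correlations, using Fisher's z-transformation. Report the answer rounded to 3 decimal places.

4.165

z1 = atanh(0.414) = 0.440429,  z2 = atanh(-0.756) = -0.986813
SE = √(1/(n1−3) + 1/(n2−3)) = √(1/9 + 1/158) = √(0.1111111 + 0.0063291) = √0.1174402 = 0.342695
z = (z1 − z2)/SE = (0.440429 − (-0.986813)) / 0.342695 = 1.427242 / 0.342695 = 4.165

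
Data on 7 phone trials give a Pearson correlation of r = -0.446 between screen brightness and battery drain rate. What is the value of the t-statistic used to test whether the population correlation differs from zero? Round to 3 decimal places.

1 − r² = 1 − 0.198916 = 0.801084;  √(1−r²) = 0.895033
√(n−2) = √5 = 2.236068
t = r·√(n−2)/√(1−r²) = -0.446 · 2.236068 / 0.895033 = -1.114

-1.114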